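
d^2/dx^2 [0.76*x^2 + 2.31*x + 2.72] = 1.52000000000000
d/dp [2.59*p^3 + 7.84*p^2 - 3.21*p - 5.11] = 7.77*p^2 + 15.68*p - 3.21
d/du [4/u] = -4/u^2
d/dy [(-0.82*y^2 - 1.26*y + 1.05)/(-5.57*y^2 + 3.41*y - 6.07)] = (-9.8144*y^2 + 21.6518*y + 4.0677)/(31.0249*y^4 - 37.9874*y^3 + 79.2479*y^2 - 41.3974*y + 36.8449)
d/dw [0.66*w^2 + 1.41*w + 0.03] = 1.32*w + 1.41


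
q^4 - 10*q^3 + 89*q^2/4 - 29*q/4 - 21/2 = (q - 7)*(q - 2)*(q - 3/2)*(q + 1/2)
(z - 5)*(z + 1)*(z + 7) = z^3 + 3*z^2 - 33*z - 35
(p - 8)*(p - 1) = p^2 - 9*p + 8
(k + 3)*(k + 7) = k^2 + 10*k + 21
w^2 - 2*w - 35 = (w - 7)*(w + 5)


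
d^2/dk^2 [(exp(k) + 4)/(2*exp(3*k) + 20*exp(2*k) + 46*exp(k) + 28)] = (2*exp(6*k) + 33*exp(5*k) + 224*exp(4*k) + 686*exp(3*k) + 708*exp(2*k) - 223*exp(k) - 546)*exp(k)/(exp(9*k) + 30*exp(8*k) + 369*exp(7*k) + 2422*exp(6*k) + 9327*exp(5*k) + 22002*exp(4*k) + 32075*exp(3*k) + 28098*exp(2*k) + 13524*exp(k) + 2744)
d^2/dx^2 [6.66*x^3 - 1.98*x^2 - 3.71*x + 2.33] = 39.96*x - 3.96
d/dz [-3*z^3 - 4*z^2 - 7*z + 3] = -9*z^2 - 8*z - 7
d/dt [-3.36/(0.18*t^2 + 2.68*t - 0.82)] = (1.2096*t + 9.0048)/(0.18*t^2 + 2.68*t - 0.82)^2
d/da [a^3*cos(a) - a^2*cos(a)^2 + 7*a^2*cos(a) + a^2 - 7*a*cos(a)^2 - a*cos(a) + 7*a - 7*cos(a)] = -a^3*sin(a) - 7*a^2*sin(a) + a^2*sin(2*a) + 3*a^2*cos(a) + a*sin(a) + 7*a*sin(2*a) + 14*a*cos(a) - a*cos(2*a) + a + 7*sin(a) - cos(a) - 7*cos(2*a)/2 + 7/2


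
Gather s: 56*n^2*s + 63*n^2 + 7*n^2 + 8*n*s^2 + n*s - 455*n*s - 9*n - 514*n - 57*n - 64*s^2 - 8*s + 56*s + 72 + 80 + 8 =70*n^2 - 580*n + s^2*(8*n - 64) + s*(56*n^2 - 454*n + 48) + 160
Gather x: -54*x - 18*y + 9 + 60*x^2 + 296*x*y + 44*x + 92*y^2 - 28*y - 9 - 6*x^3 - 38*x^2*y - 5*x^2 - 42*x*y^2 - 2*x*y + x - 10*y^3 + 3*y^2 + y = -6*x^3 + x^2*(55 - 38*y) + x*(-42*y^2 + 294*y - 9) - 10*y^3 + 95*y^2 - 45*y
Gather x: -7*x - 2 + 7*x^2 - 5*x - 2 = 7*x^2 - 12*x - 4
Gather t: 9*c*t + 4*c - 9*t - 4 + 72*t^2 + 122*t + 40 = 4*c + 72*t^2 + t*(9*c + 113) + 36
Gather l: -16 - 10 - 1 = -27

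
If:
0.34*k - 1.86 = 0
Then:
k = 5.47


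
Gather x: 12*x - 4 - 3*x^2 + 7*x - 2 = -3*x^2 + 19*x - 6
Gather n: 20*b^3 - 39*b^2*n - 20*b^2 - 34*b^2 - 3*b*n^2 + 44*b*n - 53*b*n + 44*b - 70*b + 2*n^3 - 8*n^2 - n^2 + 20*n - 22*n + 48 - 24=20*b^3 - 54*b^2 - 26*b + 2*n^3 + n^2*(-3*b - 9) + n*(-39*b^2 - 9*b - 2) + 24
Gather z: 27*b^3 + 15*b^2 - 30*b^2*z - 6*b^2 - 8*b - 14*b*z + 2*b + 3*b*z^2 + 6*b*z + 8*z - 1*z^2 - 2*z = 27*b^3 + 9*b^2 - 6*b + z^2*(3*b - 1) + z*(-30*b^2 - 8*b + 6)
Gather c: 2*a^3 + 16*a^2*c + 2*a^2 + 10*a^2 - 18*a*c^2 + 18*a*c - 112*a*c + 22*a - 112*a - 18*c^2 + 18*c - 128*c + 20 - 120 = 2*a^3 + 12*a^2 - 90*a + c^2*(-18*a - 18) + c*(16*a^2 - 94*a - 110) - 100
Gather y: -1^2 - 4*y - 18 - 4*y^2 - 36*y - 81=-4*y^2 - 40*y - 100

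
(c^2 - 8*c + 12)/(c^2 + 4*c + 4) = (c^2 - 8*c + 12)/(c^2 + 4*c + 4)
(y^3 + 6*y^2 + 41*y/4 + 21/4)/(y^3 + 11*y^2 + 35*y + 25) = (y^2 + 5*y + 21/4)/(y^2 + 10*y + 25)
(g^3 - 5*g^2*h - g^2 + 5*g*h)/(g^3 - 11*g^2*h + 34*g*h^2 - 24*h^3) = g*(g^2 - 5*g*h - g + 5*h)/(g^3 - 11*g^2*h + 34*g*h^2 - 24*h^3)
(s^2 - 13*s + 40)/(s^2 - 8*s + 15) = (s - 8)/(s - 3)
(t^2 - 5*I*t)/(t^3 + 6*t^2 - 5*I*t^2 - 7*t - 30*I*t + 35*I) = t/(t^2 + 6*t - 7)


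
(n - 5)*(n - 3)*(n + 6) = n^3 - 2*n^2 - 33*n + 90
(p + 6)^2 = p^2 + 12*p + 36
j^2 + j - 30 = (j - 5)*(j + 6)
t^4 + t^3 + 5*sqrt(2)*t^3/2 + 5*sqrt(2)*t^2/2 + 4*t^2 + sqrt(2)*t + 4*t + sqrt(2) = (t + sqrt(2)/2)*(t + sqrt(2))*(sqrt(2)*t/2 + 1)*(sqrt(2)*t + sqrt(2))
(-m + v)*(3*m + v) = -3*m^2 + 2*m*v + v^2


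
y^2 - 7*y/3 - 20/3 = (y - 4)*(y + 5/3)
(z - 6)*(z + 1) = z^2 - 5*z - 6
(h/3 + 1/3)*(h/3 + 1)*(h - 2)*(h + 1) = h^4/9 + h^3/3 - h^2/3 - 11*h/9 - 2/3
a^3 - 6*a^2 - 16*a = a*(a - 8)*(a + 2)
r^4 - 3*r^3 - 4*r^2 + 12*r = r*(r - 3)*(r - 2)*(r + 2)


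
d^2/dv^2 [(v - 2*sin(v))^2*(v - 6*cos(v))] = 6*(v - 2*sin(v))^2*cos(v) + 4*(v - 2*sin(v))*(v - 6*cos(v))*sin(v) - 4*(v - 2*sin(v))*(6*sin(v) + 1)*(2*cos(v) - 1) + 2*(v - 6*cos(v))*(2*cos(v) - 1)^2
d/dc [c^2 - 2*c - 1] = 2*c - 2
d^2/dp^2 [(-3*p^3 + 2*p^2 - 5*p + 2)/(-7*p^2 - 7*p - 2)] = 8*(112*p^3 - 21*p^2 - 117*p - 37)/(343*p^6 + 1029*p^5 + 1323*p^4 + 931*p^3 + 378*p^2 + 84*p + 8)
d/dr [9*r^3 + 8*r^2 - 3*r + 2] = 27*r^2 + 16*r - 3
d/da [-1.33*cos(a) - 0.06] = 1.33*sin(a)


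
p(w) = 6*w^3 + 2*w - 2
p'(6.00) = 650.00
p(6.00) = 1306.00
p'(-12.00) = 2594.00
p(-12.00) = -10394.00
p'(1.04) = 21.47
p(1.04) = 6.83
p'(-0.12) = 2.26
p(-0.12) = -2.25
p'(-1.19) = 27.49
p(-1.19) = -14.49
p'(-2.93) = 156.53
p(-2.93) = -158.78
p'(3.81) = 263.29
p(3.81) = 337.46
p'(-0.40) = 4.88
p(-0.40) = -3.18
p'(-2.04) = 76.91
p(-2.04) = -57.02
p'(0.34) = 4.08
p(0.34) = -1.08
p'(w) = 18*w^2 + 2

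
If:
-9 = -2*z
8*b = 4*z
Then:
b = 9/4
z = 9/2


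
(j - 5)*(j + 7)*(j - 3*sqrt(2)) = j^3 - 3*sqrt(2)*j^2 + 2*j^2 - 35*j - 6*sqrt(2)*j + 105*sqrt(2)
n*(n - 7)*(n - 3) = n^3 - 10*n^2 + 21*n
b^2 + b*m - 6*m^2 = (b - 2*m)*(b + 3*m)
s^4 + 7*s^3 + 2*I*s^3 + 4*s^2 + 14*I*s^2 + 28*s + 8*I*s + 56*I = (s + 7)*(s - 2*I)*(s + 2*I)^2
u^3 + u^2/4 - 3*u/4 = u*(u - 3/4)*(u + 1)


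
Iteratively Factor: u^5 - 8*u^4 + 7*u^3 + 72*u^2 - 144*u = (u - 4)*(u^4 - 4*u^3 - 9*u^2 + 36*u) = u*(u - 4)*(u^3 - 4*u^2 - 9*u + 36) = u*(u - 4)^2*(u^2 - 9) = u*(u - 4)^2*(u - 3)*(u + 3)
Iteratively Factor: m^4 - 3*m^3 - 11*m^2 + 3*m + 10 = (m - 5)*(m^3 + 2*m^2 - m - 2) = (m - 5)*(m + 2)*(m^2 - 1) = (m - 5)*(m + 1)*(m + 2)*(m - 1)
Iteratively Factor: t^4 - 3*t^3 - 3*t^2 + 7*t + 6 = (t - 3)*(t^3 - 3*t - 2) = (t - 3)*(t + 1)*(t^2 - t - 2) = (t - 3)*(t - 2)*(t + 1)*(t + 1)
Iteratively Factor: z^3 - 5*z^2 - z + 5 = (z - 1)*(z^2 - 4*z - 5) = (z - 5)*(z - 1)*(z + 1)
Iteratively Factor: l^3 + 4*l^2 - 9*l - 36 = (l - 3)*(l^2 + 7*l + 12) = (l - 3)*(l + 3)*(l + 4)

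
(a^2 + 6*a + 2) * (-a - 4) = -a^3 - 10*a^2 - 26*a - 8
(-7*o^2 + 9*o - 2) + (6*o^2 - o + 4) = -o^2 + 8*o + 2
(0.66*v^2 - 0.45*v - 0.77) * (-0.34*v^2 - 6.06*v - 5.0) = -0.2244*v^4 - 3.8466*v^3 - 0.3112*v^2 + 6.9162*v + 3.85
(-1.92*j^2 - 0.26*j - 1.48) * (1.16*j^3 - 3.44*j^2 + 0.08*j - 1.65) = -2.2272*j^5 + 6.3032*j^4 - 0.976*j^3 + 8.2384*j^2 + 0.3106*j + 2.442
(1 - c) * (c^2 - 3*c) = -c^3 + 4*c^2 - 3*c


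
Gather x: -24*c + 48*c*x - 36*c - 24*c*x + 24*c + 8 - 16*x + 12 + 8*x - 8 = -36*c + x*(24*c - 8) + 12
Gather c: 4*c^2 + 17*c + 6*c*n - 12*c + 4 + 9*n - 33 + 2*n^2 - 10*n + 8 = 4*c^2 + c*(6*n + 5) + 2*n^2 - n - 21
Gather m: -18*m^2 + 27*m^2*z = m^2*(27*z - 18)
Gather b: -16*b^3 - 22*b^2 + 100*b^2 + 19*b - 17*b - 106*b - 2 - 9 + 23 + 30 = -16*b^3 + 78*b^2 - 104*b + 42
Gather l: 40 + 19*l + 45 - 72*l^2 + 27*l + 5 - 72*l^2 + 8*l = -144*l^2 + 54*l + 90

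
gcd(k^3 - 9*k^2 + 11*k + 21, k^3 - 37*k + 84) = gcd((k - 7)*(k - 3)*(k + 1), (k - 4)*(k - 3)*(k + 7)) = k - 3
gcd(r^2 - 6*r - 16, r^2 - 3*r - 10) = r + 2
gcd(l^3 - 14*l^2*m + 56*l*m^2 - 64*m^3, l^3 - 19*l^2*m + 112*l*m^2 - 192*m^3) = l - 8*m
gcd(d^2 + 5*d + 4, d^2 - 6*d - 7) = d + 1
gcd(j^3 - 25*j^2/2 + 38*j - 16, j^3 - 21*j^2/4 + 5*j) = j - 4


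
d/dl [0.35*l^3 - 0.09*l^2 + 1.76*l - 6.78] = 1.05*l^2 - 0.18*l + 1.76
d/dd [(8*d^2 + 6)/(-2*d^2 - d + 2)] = 2*(-4*d^2 + 28*d + 3)/(4*d^4 + 4*d^3 - 7*d^2 - 4*d + 4)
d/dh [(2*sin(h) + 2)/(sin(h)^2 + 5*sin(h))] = 2*(-2*sin(h) + cos(h)^2 - 6)*cos(h)/((sin(h) + 5)^2*sin(h)^2)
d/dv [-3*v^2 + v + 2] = 1 - 6*v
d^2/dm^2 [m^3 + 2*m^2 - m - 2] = 6*m + 4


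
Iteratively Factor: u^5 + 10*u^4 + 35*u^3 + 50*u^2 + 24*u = (u + 4)*(u^4 + 6*u^3 + 11*u^2 + 6*u) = u*(u + 4)*(u^3 + 6*u^2 + 11*u + 6) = u*(u + 3)*(u + 4)*(u^2 + 3*u + 2) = u*(u + 2)*(u + 3)*(u + 4)*(u + 1)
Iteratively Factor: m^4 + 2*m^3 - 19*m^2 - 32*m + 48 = (m - 4)*(m^3 + 6*m^2 + 5*m - 12) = (m - 4)*(m + 4)*(m^2 + 2*m - 3) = (m - 4)*(m + 3)*(m + 4)*(m - 1)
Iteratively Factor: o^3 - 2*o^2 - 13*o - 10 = (o + 1)*(o^2 - 3*o - 10) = (o + 1)*(o + 2)*(o - 5)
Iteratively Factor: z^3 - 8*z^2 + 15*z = (z - 3)*(z^2 - 5*z) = z*(z - 3)*(z - 5)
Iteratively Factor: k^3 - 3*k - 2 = (k - 2)*(k^2 + 2*k + 1) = (k - 2)*(k + 1)*(k + 1)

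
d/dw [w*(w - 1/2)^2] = (2*w - 1)*(6*w - 1)/4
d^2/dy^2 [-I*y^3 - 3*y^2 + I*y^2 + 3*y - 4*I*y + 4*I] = -6*I*y - 6 + 2*I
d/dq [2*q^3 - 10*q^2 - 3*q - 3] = 6*q^2 - 20*q - 3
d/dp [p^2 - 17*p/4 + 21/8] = 2*p - 17/4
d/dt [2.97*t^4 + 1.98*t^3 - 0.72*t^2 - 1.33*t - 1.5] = 11.88*t^3 + 5.94*t^2 - 1.44*t - 1.33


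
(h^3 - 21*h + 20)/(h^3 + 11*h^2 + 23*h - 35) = (h - 4)/(h + 7)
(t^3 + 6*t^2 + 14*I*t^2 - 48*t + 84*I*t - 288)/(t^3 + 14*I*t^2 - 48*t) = (t + 6)/t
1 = 1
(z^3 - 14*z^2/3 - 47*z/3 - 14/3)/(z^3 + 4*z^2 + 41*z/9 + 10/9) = 3*(z - 7)/(3*z + 5)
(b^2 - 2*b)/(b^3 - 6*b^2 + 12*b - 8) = b/(b^2 - 4*b + 4)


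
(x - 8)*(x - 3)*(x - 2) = x^3 - 13*x^2 + 46*x - 48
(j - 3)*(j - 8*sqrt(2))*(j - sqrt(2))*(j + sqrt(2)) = j^4 - 8*sqrt(2)*j^3 - 3*j^3 - 2*j^2 + 24*sqrt(2)*j^2 + 6*j + 16*sqrt(2)*j - 48*sqrt(2)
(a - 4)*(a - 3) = a^2 - 7*a + 12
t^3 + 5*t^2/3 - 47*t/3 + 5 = (t - 3)*(t - 1/3)*(t + 5)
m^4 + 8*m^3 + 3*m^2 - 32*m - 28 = (m - 2)*(m + 1)*(m + 2)*(m + 7)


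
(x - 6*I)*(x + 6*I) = x^2 + 36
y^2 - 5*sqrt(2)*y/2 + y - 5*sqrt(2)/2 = (y + 1)*(y - 5*sqrt(2)/2)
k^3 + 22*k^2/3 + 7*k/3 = k*(k + 1/3)*(k + 7)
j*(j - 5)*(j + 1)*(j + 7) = j^4 + 3*j^3 - 33*j^2 - 35*j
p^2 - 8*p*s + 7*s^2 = (p - 7*s)*(p - s)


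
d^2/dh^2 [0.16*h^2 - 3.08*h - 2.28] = 0.320000000000000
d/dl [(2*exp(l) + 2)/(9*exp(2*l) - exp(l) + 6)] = 2*(-(exp(l) + 1)*(18*exp(l) - 1) + 9*exp(2*l) - exp(l) + 6)*exp(l)/(9*exp(2*l) - exp(l) + 6)^2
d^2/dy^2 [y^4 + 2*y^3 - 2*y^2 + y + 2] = 12*y^2 + 12*y - 4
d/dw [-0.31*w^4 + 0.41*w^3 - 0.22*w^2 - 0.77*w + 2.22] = -1.24*w^3 + 1.23*w^2 - 0.44*w - 0.77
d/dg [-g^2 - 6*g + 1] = -2*g - 6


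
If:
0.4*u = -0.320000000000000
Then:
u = -0.80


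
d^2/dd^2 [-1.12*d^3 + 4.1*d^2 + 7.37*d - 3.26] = 8.2 - 6.72*d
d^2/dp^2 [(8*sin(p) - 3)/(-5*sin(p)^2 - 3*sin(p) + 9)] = (200*sin(p)^5 - 420*sin(p)^4 + 1625*sin(p)^3 + 99*sin(p)^2 - 1323*sin(p) - 108)/(5*sin(p)^2 + 3*sin(p) - 9)^3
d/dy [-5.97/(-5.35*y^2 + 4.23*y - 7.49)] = (25.2531 - 63.879*y)/(5.35*y^2 - 4.23*y + 7.49)^2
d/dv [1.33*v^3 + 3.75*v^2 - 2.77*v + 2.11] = 3.99*v^2 + 7.5*v - 2.77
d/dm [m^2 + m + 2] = 2*m + 1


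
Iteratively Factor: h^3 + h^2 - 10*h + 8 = (h - 1)*(h^2 + 2*h - 8) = (h - 2)*(h - 1)*(h + 4)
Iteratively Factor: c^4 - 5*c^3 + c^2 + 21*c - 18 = (c + 2)*(c^3 - 7*c^2 + 15*c - 9) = (c - 1)*(c + 2)*(c^2 - 6*c + 9) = (c - 3)*(c - 1)*(c + 2)*(c - 3)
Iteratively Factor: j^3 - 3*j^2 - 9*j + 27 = (j + 3)*(j^2 - 6*j + 9) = (j - 3)*(j + 3)*(j - 3)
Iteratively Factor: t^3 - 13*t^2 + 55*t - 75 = (t - 5)*(t^2 - 8*t + 15) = (t - 5)*(t - 3)*(t - 5)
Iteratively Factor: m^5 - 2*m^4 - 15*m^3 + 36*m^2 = (m)*(m^4 - 2*m^3 - 15*m^2 + 36*m) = m*(m + 4)*(m^3 - 6*m^2 + 9*m) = m^2*(m + 4)*(m^2 - 6*m + 9) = m^2*(m - 3)*(m + 4)*(m - 3)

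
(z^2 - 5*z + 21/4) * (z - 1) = z^3 - 6*z^2 + 41*z/4 - 21/4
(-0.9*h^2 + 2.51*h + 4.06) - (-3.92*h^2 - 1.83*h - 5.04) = 3.02*h^2 + 4.34*h + 9.1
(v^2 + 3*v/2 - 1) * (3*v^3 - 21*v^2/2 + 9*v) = 3*v^5 - 6*v^4 - 39*v^3/4 + 24*v^2 - 9*v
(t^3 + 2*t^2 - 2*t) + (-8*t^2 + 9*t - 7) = t^3 - 6*t^2 + 7*t - 7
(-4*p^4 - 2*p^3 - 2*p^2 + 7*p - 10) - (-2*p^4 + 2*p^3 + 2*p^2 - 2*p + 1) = -2*p^4 - 4*p^3 - 4*p^2 + 9*p - 11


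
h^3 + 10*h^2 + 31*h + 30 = (h + 2)*(h + 3)*(h + 5)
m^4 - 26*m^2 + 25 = (m - 5)*(m - 1)*(m + 1)*(m + 5)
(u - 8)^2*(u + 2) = u^3 - 14*u^2 + 32*u + 128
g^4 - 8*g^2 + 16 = (g - 2)^2*(g + 2)^2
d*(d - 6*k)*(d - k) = d^3 - 7*d^2*k + 6*d*k^2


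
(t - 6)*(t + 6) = t^2 - 36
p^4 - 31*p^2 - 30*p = p*(p - 6)*(p + 1)*(p + 5)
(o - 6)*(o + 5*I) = o^2 - 6*o + 5*I*o - 30*I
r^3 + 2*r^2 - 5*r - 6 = (r - 2)*(r + 1)*(r + 3)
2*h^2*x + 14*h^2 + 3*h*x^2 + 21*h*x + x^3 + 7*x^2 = (h + x)*(2*h + x)*(x + 7)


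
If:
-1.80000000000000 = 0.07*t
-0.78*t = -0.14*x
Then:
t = -25.71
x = -143.27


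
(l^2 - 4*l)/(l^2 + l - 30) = l*(l - 4)/(l^2 + l - 30)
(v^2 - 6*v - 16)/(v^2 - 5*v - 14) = (v - 8)/(v - 7)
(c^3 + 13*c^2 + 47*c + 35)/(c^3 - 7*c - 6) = (c^2 + 12*c + 35)/(c^2 - c - 6)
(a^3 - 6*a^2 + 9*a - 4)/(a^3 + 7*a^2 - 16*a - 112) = (a^2 - 2*a + 1)/(a^2 + 11*a + 28)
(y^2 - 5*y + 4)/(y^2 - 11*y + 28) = (y - 1)/(y - 7)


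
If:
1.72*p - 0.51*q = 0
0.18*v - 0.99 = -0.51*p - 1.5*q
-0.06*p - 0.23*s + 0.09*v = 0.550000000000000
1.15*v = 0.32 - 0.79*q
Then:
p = 0.18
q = 0.62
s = -2.50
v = -0.14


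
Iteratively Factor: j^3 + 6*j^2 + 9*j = (j + 3)*(j^2 + 3*j) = j*(j + 3)*(j + 3)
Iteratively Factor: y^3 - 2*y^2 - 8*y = (y + 2)*(y^2 - 4*y) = y*(y + 2)*(y - 4)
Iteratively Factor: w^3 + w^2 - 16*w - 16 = (w + 1)*(w^2 - 16) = (w + 1)*(w + 4)*(w - 4)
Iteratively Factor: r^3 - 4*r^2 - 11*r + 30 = (r - 2)*(r^2 - 2*r - 15) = (r - 5)*(r - 2)*(r + 3)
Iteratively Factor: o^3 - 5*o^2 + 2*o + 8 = (o - 4)*(o^2 - o - 2) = (o - 4)*(o - 2)*(o + 1)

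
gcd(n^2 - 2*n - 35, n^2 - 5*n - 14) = n - 7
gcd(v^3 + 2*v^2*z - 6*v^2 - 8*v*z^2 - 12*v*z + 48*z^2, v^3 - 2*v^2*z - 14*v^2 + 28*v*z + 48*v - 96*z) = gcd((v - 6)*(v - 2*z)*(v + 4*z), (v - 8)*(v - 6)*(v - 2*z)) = -v^2 + 2*v*z + 6*v - 12*z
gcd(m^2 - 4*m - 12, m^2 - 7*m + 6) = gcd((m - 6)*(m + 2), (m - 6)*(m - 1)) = m - 6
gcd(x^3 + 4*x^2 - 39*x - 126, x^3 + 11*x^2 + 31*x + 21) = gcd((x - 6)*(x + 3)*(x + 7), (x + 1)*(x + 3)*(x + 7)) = x^2 + 10*x + 21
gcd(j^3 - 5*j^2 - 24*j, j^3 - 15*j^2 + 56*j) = j^2 - 8*j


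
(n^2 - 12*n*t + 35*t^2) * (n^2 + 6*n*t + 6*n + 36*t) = n^4 - 6*n^3*t + 6*n^3 - 37*n^2*t^2 - 36*n^2*t + 210*n*t^3 - 222*n*t^2 + 1260*t^3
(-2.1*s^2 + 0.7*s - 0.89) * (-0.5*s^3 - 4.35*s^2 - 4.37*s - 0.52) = 1.05*s^5 + 8.785*s^4 + 6.577*s^3 + 1.9045*s^2 + 3.5253*s + 0.4628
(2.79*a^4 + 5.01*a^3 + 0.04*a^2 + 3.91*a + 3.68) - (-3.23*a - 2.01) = 2.79*a^4 + 5.01*a^3 + 0.04*a^2 + 7.14*a + 5.69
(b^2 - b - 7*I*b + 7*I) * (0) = 0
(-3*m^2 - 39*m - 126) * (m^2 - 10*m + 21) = -3*m^4 - 9*m^3 + 201*m^2 + 441*m - 2646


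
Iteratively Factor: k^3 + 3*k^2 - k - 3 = (k - 1)*(k^2 + 4*k + 3) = (k - 1)*(k + 1)*(k + 3)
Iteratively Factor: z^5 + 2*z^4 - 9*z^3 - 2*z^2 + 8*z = (z + 4)*(z^4 - 2*z^3 - z^2 + 2*z) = (z - 1)*(z + 4)*(z^3 - z^2 - 2*z) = (z - 2)*(z - 1)*(z + 4)*(z^2 + z) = (z - 2)*(z - 1)*(z + 1)*(z + 4)*(z)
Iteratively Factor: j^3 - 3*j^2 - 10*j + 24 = (j - 2)*(j^2 - j - 12) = (j - 2)*(j + 3)*(j - 4)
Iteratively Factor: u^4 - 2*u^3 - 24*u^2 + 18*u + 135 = (u - 3)*(u^3 + u^2 - 21*u - 45) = (u - 3)*(u + 3)*(u^2 - 2*u - 15) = (u - 3)*(u + 3)^2*(u - 5)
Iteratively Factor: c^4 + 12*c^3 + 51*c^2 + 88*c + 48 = (c + 4)*(c^3 + 8*c^2 + 19*c + 12) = (c + 4)^2*(c^2 + 4*c + 3) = (c + 3)*(c + 4)^2*(c + 1)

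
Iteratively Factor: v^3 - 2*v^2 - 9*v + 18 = (v - 2)*(v^2 - 9) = (v - 3)*(v - 2)*(v + 3)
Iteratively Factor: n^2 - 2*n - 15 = (n - 5)*(n + 3)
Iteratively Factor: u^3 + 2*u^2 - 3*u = (u - 1)*(u^2 + 3*u) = u*(u - 1)*(u + 3)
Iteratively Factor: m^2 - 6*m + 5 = (m - 1)*(m - 5)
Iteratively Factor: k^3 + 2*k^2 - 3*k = (k - 1)*(k^2 + 3*k) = (k - 1)*(k + 3)*(k)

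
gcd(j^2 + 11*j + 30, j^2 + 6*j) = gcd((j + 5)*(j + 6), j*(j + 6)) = j + 6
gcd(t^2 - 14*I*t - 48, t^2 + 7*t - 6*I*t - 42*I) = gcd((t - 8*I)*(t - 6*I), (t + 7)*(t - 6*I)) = t - 6*I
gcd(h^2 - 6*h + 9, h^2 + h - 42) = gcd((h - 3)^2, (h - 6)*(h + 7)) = 1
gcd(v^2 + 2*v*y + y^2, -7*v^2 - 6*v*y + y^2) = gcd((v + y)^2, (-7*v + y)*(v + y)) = v + y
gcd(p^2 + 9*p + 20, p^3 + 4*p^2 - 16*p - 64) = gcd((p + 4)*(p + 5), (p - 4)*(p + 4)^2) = p + 4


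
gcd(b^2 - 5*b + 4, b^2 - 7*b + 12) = b - 4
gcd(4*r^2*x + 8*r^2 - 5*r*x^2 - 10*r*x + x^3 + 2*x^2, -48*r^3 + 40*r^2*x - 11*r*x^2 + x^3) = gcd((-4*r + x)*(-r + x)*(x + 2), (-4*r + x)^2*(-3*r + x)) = -4*r + x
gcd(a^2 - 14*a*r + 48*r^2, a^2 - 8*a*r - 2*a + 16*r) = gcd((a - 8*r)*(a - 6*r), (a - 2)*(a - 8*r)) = -a + 8*r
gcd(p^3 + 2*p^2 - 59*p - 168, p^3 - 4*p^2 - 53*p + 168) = p^2 - p - 56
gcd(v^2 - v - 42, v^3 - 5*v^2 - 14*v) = v - 7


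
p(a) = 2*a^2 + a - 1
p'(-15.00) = -59.00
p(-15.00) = 434.00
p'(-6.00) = -23.00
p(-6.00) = 65.00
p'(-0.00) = 1.00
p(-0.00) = -1.00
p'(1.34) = 6.36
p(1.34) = 3.93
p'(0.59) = 3.36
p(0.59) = 0.29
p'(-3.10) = -11.40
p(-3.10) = 15.12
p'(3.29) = 14.16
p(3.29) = 23.94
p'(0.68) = 3.72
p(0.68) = 0.60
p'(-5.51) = -21.04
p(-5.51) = 54.21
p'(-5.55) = -21.20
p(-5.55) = 55.06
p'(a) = 4*a + 1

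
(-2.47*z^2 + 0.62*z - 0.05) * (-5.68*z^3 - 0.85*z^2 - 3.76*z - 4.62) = 14.0296*z^5 - 1.4221*z^4 + 9.0442*z^3 + 9.1227*z^2 - 2.6764*z + 0.231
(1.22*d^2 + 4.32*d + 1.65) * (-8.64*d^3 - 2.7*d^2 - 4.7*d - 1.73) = -10.5408*d^5 - 40.6188*d^4 - 31.654*d^3 - 26.8696*d^2 - 15.2286*d - 2.8545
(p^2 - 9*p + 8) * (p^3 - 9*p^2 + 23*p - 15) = p^5 - 18*p^4 + 112*p^3 - 294*p^2 + 319*p - 120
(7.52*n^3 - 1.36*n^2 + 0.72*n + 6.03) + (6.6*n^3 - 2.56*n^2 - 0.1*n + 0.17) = 14.12*n^3 - 3.92*n^2 + 0.62*n + 6.2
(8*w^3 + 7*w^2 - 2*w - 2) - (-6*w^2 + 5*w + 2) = 8*w^3 + 13*w^2 - 7*w - 4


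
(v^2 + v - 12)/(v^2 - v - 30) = (-v^2 - v + 12)/(-v^2 + v + 30)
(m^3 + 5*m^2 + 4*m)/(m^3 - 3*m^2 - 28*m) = (m + 1)/(m - 7)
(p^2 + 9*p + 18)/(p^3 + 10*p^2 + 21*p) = (p + 6)/(p*(p + 7))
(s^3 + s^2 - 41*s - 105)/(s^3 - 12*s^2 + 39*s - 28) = (s^2 + 8*s + 15)/(s^2 - 5*s + 4)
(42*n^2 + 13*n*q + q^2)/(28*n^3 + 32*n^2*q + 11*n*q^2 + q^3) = (6*n + q)/(4*n^2 + 4*n*q + q^2)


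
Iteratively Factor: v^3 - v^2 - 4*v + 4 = (v + 2)*(v^2 - 3*v + 2) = (v - 1)*(v + 2)*(v - 2)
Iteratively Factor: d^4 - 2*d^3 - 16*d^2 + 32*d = (d - 4)*(d^3 + 2*d^2 - 8*d) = d*(d - 4)*(d^2 + 2*d - 8) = d*(d - 4)*(d - 2)*(d + 4)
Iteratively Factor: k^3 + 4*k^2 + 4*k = (k)*(k^2 + 4*k + 4) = k*(k + 2)*(k + 2)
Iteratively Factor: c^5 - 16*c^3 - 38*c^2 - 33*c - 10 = (c + 2)*(c^4 - 2*c^3 - 12*c^2 - 14*c - 5) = (c + 1)*(c + 2)*(c^3 - 3*c^2 - 9*c - 5) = (c + 1)^2*(c + 2)*(c^2 - 4*c - 5) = (c + 1)^3*(c + 2)*(c - 5)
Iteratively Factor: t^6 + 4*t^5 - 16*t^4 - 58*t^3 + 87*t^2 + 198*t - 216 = (t - 2)*(t^5 + 6*t^4 - 4*t^3 - 66*t^2 - 45*t + 108) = (t - 2)*(t - 1)*(t^4 + 7*t^3 + 3*t^2 - 63*t - 108) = (t - 2)*(t - 1)*(t + 3)*(t^3 + 4*t^2 - 9*t - 36) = (t - 2)*(t - 1)*(t + 3)^2*(t^2 + t - 12) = (t - 2)*(t - 1)*(t + 3)^2*(t + 4)*(t - 3)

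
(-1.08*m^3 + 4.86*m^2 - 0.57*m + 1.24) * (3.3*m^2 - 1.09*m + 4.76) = -3.564*m^5 + 17.2152*m^4 - 12.3192*m^3 + 27.8469*m^2 - 4.0648*m + 5.9024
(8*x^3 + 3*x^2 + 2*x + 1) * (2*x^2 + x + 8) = 16*x^5 + 14*x^4 + 71*x^3 + 28*x^2 + 17*x + 8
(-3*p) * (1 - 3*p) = 9*p^2 - 3*p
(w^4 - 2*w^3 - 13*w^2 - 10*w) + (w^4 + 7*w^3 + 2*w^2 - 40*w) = 2*w^4 + 5*w^3 - 11*w^2 - 50*w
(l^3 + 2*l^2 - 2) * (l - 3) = l^4 - l^3 - 6*l^2 - 2*l + 6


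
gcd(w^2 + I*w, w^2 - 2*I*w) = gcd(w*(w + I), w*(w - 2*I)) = w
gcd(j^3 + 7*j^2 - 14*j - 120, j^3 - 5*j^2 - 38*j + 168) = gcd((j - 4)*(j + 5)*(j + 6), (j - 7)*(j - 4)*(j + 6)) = j^2 + 2*j - 24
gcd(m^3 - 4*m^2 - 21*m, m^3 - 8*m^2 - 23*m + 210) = m - 7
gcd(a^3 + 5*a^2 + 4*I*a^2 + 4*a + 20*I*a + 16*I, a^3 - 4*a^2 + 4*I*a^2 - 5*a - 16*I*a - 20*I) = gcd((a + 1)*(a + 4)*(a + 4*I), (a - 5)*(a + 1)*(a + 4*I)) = a^2 + a*(1 + 4*I) + 4*I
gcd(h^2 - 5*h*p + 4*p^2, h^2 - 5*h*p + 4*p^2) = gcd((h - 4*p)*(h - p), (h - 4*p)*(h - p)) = h^2 - 5*h*p + 4*p^2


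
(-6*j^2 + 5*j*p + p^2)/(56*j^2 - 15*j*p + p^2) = (-6*j^2 + 5*j*p + p^2)/(56*j^2 - 15*j*p + p^2)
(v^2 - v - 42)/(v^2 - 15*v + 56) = (v + 6)/(v - 8)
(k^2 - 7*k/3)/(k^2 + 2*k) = (k - 7/3)/(k + 2)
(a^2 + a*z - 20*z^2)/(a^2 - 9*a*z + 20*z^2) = (-a - 5*z)/(-a + 5*z)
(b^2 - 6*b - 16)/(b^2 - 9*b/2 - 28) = 2*(b + 2)/(2*b + 7)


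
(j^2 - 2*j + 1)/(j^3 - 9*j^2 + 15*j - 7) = 1/(j - 7)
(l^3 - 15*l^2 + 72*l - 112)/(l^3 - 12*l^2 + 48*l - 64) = (l - 7)/(l - 4)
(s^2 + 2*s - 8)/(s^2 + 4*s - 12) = (s + 4)/(s + 6)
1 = 1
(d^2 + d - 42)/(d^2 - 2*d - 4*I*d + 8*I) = (d^2 + d - 42)/(d^2 - 2*d - 4*I*d + 8*I)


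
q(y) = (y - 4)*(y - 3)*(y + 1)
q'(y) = (y - 4)*(y - 3) + (y - 4)*(y + 1) + (y - 3)*(y + 1)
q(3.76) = -0.87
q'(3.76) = 2.29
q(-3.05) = -87.44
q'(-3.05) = 69.51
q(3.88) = -0.52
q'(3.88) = 3.60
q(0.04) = 12.19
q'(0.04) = 4.52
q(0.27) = 12.93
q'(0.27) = 1.98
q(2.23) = 4.40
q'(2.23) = -6.84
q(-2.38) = -47.37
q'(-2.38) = 50.55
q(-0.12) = 11.31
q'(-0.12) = 6.48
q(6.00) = 42.00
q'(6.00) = 41.00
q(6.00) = 42.00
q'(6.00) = 41.00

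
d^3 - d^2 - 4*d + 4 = (d - 2)*(d - 1)*(d + 2)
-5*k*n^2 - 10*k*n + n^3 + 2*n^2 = n*(-5*k + n)*(n + 2)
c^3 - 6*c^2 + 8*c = c*(c - 4)*(c - 2)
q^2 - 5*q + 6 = (q - 3)*(q - 2)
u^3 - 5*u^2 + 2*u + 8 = (u - 4)*(u - 2)*(u + 1)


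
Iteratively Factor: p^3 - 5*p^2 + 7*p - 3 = (p - 1)*(p^2 - 4*p + 3) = (p - 1)^2*(p - 3)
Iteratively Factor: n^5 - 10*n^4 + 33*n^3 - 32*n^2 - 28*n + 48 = (n - 4)*(n^4 - 6*n^3 + 9*n^2 + 4*n - 12) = (n - 4)*(n - 3)*(n^3 - 3*n^2 + 4) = (n - 4)*(n - 3)*(n - 2)*(n^2 - n - 2) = (n - 4)*(n - 3)*(n - 2)^2*(n + 1)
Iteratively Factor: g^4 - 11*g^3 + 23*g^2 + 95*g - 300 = (g - 5)*(g^3 - 6*g^2 - 7*g + 60) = (g - 5)*(g + 3)*(g^2 - 9*g + 20) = (g - 5)^2*(g + 3)*(g - 4)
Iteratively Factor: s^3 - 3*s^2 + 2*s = (s)*(s^2 - 3*s + 2) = s*(s - 1)*(s - 2)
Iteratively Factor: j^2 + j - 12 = (j - 3)*(j + 4)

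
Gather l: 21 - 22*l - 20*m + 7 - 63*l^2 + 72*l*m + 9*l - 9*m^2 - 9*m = -63*l^2 + l*(72*m - 13) - 9*m^2 - 29*m + 28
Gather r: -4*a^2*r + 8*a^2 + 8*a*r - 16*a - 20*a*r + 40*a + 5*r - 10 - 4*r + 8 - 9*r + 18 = 8*a^2 + 24*a + r*(-4*a^2 - 12*a - 8) + 16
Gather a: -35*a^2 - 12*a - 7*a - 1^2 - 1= -35*a^2 - 19*a - 2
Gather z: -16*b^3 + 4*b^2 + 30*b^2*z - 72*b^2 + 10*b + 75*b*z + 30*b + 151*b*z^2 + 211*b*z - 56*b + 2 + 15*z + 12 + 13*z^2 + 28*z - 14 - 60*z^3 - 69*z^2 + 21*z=-16*b^3 - 68*b^2 - 16*b - 60*z^3 + z^2*(151*b - 56) + z*(30*b^2 + 286*b + 64)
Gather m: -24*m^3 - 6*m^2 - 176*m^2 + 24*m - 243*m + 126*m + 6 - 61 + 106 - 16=-24*m^3 - 182*m^2 - 93*m + 35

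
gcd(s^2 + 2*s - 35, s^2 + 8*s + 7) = s + 7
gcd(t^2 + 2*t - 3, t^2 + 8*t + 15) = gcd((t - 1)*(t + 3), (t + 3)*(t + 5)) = t + 3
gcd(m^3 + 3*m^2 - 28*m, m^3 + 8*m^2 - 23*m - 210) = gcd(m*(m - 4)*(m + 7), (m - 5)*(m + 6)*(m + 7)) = m + 7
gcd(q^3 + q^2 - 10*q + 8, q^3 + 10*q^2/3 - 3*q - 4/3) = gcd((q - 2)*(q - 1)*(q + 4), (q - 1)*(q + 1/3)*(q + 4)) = q^2 + 3*q - 4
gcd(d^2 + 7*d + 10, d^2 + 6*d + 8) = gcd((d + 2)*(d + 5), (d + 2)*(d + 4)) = d + 2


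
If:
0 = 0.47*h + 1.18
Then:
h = -2.51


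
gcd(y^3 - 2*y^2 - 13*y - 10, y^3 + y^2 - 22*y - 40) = y^2 - 3*y - 10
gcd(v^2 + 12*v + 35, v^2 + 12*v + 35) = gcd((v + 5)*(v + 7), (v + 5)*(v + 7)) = v^2 + 12*v + 35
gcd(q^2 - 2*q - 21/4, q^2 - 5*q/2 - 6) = q + 3/2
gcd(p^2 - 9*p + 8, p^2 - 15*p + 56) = p - 8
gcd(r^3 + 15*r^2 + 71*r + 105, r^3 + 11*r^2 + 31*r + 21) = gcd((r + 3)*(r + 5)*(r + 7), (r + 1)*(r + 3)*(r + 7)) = r^2 + 10*r + 21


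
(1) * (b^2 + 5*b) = b^2 + 5*b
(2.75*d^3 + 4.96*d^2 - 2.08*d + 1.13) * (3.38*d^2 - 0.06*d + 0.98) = 9.295*d^5 + 16.5998*d^4 - 4.633*d^3 + 8.805*d^2 - 2.1062*d + 1.1074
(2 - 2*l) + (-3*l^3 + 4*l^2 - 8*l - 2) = -3*l^3 + 4*l^2 - 10*l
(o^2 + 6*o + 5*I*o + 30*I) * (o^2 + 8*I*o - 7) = o^4 + 6*o^3 + 13*I*o^3 - 47*o^2 + 78*I*o^2 - 282*o - 35*I*o - 210*I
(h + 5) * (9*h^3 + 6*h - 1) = 9*h^4 + 45*h^3 + 6*h^2 + 29*h - 5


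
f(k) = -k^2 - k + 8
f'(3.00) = -7.00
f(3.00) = -4.00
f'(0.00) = -1.00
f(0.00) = 8.00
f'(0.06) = -1.12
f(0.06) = 7.94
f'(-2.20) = 3.40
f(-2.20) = 5.36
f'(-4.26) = 7.52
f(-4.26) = -5.89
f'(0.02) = -1.04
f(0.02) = 7.98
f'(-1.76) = 2.52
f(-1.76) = 6.66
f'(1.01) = -3.02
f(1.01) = 5.97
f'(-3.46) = 5.92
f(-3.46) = -0.51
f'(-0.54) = 0.08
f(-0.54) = 8.25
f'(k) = -2*k - 1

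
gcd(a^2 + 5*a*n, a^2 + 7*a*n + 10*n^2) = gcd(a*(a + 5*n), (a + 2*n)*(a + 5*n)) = a + 5*n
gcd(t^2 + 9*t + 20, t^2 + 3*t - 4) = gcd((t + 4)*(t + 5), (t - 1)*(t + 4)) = t + 4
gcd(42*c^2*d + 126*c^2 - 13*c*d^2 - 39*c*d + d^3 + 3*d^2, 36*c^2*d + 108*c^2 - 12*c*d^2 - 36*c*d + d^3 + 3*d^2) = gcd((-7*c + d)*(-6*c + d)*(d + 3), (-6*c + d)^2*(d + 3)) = 6*c*d + 18*c - d^2 - 3*d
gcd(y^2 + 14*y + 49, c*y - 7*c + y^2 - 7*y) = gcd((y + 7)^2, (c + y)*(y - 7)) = 1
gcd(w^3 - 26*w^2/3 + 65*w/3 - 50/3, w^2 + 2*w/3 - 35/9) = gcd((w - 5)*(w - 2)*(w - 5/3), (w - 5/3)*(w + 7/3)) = w - 5/3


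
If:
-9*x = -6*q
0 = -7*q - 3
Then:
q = -3/7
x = -2/7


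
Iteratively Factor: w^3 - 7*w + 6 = (w - 2)*(w^2 + 2*w - 3) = (w - 2)*(w - 1)*(w + 3)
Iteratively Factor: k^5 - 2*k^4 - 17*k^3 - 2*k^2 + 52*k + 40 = (k + 2)*(k^4 - 4*k^3 - 9*k^2 + 16*k + 20) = (k + 2)^2*(k^3 - 6*k^2 + 3*k + 10) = (k - 5)*(k + 2)^2*(k^2 - k - 2) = (k - 5)*(k - 2)*(k + 2)^2*(k + 1)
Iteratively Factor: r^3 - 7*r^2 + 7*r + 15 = (r + 1)*(r^2 - 8*r + 15) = (r - 3)*(r + 1)*(r - 5)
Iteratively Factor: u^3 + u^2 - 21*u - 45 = (u - 5)*(u^2 + 6*u + 9) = (u - 5)*(u + 3)*(u + 3)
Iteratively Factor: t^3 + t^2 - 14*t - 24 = (t + 2)*(t^2 - t - 12) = (t - 4)*(t + 2)*(t + 3)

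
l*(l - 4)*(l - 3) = l^3 - 7*l^2 + 12*l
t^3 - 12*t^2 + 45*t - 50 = (t - 5)^2*(t - 2)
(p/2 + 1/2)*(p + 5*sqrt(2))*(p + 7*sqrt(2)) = p^3/2 + p^2/2 + 6*sqrt(2)*p^2 + 6*sqrt(2)*p + 35*p + 35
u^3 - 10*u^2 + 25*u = u*(u - 5)^2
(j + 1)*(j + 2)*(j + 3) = j^3 + 6*j^2 + 11*j + 6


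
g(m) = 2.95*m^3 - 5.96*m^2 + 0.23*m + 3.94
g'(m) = 8.85*m^2 - 11.92*m + 0.23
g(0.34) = 3.45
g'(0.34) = -2.80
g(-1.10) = -7.45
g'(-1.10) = 24.05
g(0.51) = 2.90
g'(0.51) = -3.55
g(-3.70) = -227.93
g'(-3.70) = 165.49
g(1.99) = 4.04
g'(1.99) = 11.56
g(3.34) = 48.14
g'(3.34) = 59.14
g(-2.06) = -47.61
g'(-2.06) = 62.34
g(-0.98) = -4.79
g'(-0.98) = 20.41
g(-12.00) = -5954.66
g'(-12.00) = 1417.67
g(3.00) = 30.64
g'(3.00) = 44.12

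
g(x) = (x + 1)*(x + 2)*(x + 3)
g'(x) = (x + 1)*(x + 2) + (x + 1)*(x + 3) + (x + 2)*(x + 3) = 3*x^2 + 12*x + 11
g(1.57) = 41.93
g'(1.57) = 37.23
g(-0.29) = 3.29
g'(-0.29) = 7.77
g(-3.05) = -0.11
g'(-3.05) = 2.31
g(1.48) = 38.66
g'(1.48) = 35.33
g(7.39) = 818.55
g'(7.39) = 263.52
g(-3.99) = -5.89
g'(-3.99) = 10.88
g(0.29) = 9.72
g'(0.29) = 14.73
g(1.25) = 31.08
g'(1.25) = 30.69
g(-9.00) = -336.00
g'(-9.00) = 146.00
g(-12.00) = -990.00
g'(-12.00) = 299.00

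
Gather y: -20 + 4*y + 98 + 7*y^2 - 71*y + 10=7*y^2 - 67*y + 88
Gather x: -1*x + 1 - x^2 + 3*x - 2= -x^2 + 2*x - 1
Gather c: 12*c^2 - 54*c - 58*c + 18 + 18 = 12*c^2 - 112*c + 36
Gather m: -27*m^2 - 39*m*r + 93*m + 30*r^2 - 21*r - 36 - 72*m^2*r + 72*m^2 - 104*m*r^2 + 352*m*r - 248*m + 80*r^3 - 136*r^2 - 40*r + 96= m^2*(45 - 72*r) + m*(-104*r^2 + 313*r - 155) + 80*r^3 - 106*r^2 - 61*r + 60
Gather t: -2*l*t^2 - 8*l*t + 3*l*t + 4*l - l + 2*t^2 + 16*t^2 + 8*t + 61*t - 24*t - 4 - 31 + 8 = 3*l + t^2*(18 - 2*l) + t*(45 - 5*l) - 27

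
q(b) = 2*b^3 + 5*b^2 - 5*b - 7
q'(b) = 6*b^2 + 10*b - 5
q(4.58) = 267.13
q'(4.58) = 166.66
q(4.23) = 212.69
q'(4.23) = 144.66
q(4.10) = 194.39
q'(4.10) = 136.86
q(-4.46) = -62.68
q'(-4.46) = 69.75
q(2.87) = 67.11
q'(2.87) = 73.12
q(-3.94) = -32.01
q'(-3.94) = 48.74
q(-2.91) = 0.61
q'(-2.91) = 16.71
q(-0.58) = -2.81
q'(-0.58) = -8.78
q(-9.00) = -1015.00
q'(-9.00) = 391.00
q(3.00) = 77.00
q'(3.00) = 79.00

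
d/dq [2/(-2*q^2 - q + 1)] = 2*(4*q + 1)/(2*q^2 + q - 1)^2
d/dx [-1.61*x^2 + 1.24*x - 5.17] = 1.24 - 3.22*x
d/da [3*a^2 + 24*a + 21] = 6*a + 24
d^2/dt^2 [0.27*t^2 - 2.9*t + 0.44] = 0.540000000000000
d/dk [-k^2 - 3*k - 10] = -2*k - 3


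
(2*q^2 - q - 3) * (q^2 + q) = 2*q^4 + q^3 - 4*q^2 - 3*q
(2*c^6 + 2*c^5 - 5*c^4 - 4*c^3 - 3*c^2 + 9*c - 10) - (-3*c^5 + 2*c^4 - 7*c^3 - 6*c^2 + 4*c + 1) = 2*c^6 + 5*c^5 - 7*c^4 + 3*c^3 + 3*c^2 + 5*c - 11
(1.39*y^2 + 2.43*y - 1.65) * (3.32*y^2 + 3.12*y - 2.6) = 4.6148*y^4 + 12.4044*y^3 - 1.5104*y^2 - 11.466*y + 4.29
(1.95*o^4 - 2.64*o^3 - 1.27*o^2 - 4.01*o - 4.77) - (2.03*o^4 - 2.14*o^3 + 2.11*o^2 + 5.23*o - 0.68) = -0.0799999999999998*o^4 - 0.5*o^3 - 3.38*o^2 - 9.24*o - 4.09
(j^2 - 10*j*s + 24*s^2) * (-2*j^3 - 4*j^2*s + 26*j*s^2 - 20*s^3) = -2*j^5 + 16*j^4*s + 18*j^3*s^2 - 376*j^2*s^3 + 824*j*s^4 - 480*s^5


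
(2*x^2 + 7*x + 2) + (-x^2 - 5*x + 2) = x^2 + 2*x + 4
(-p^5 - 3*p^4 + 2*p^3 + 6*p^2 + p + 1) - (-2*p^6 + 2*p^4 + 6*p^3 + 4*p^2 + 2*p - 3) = 2*p^6 - p^5 - 5*p^4 - 4*p^3 + 2*p^2 - p + 4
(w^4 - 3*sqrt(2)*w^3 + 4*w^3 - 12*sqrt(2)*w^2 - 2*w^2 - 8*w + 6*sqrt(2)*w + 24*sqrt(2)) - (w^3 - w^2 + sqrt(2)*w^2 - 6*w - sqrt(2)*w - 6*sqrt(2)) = w^4 - 3*sqrt(2)*w^3 + 3*w^3 - 13*sqrt(2)*w^2 - w^2 - 2*w + 7*sqrt(2)*w + 30*sqrt(2)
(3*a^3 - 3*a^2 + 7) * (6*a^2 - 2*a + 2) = 18*a^5 - 24*a^4 + 12*a^3 + 36*a^2 - 14*a + 14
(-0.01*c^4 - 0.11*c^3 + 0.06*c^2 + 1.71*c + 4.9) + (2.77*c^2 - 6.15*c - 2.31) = -0.01*c^4 - 0.11*c^3 + 2.83*c^2 - 4.44*c + 2.59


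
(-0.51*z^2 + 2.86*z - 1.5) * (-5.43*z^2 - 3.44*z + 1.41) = 2.7693*z^4 - 13.7754*z^3 - 2.4125*z^2 + 9.1926*z - 2.115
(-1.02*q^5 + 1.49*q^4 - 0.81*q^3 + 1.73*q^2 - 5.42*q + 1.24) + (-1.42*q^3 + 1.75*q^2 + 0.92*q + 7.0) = -1.02*q^5 + 1.49*q^4 - 2.23*q^3 + 3.48*q^2 - 4.5*q + 8.24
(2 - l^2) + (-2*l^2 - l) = -3*l^2 - l + 2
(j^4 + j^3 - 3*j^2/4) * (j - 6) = j^5 - 5*j^4 - 27*j^3/4 + 9*j^2/2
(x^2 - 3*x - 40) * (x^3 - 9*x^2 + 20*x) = x^5 - 12*x^4 + 7*x^3 + 300*x^2 - 800*x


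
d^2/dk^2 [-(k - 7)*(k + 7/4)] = -2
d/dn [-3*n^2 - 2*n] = -6*n - 2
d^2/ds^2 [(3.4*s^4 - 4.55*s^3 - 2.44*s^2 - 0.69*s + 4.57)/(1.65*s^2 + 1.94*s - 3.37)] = (18.513*s^6 + 65.3003999999999*s^5 - 36.65676*s^4 - 428.6418*s^3 + 635.08869*s^2 - 245.29242*s + 20.778438)/(4.492125*s^6 + 15.84495*s^5 - 8.894655*s^4 - 57.422836*s^3 + 18.166659*s^2 + 66.097158*s - 38.272753)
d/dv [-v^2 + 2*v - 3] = 2 - 2*v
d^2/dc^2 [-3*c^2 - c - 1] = -6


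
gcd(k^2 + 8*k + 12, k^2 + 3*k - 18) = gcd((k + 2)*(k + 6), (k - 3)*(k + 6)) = k + 6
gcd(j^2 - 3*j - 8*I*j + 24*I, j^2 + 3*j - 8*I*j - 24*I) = j - 8*I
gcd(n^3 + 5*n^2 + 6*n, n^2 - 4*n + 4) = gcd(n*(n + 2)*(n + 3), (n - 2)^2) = 1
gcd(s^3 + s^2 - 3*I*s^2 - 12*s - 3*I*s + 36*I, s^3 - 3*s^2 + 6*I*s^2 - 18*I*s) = s - 3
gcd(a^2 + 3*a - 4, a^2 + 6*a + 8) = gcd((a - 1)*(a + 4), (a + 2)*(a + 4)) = a + 4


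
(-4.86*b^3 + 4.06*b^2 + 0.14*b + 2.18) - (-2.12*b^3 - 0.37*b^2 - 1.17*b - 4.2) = -2.74*b^3 + 4.43*b^2 + 1.31*b + 6.38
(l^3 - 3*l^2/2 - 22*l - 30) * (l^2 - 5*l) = l^5 - 13*l^4/2 - 29*l^3/2 + 80*l^2 + 150*l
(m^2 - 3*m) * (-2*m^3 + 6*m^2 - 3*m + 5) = -2*m^5 + 12*m^4 - 21*m^3 + 14*m^2 - 15*m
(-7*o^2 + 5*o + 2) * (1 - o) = 7*o^3 - 12*o^2 + 3*o + 2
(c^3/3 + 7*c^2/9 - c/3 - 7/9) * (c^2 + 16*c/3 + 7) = c^5/3 + 23*c^4/9 + 166*c^3/27 + 26*c^2/9 - 175*c/27 - 49/9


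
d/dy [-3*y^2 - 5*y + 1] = -6*y - 5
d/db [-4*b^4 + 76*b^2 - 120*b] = -16*b^3 + 152*b - 120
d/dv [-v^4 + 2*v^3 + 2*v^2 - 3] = 2*v*(-2*v^2 + 3*v + 2)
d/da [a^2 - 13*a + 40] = 2*a - 13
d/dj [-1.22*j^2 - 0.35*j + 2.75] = -2.44*j - 0.35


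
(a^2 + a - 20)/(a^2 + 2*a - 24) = (a + 5)/(a + 6)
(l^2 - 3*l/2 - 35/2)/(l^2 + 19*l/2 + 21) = (l - 5)/(l + 6)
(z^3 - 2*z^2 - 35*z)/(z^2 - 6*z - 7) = z*(z + 5)/(z + 1)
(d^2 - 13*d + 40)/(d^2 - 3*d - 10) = (d - 8)/(d + 2)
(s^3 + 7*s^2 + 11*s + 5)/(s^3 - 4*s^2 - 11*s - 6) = (s + 5)/(s - 6)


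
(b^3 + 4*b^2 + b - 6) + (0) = b^3 + 4*b^2 + b - 6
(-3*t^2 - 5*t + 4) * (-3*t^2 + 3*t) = 9*t^4 + 6*t^3 - 27*t^2 + 12*t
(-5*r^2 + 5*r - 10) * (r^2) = -5*r^4 + 5*r^3 - 10*r^2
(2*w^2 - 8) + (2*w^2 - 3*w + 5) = 4*w^2 - 3*w - 3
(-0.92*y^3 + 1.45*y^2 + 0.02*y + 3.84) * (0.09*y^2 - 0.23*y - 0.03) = -0.0828*y^5 + 0.3421*y^4 - 0.3041*y^3 + 0.2975*y^2 - 0.8838*y - 0.1152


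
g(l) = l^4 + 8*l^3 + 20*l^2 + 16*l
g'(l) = 4*l^3 + 24*l^2 + 40*l + 16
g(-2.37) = -0.53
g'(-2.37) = 2.76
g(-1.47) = -1.04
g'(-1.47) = -3.64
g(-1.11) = -2.54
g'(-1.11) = -4.30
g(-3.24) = -3.79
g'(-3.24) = 2.29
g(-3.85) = -1.98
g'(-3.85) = -10.53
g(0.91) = 37.84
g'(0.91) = 75.29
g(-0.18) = -2.28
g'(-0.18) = 9.55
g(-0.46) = -3.86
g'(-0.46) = 2.29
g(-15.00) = 27885.00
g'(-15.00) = -8684.00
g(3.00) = 525.00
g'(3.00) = 460.00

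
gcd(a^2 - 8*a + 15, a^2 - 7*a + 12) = a - 3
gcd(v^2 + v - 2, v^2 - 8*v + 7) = v - 1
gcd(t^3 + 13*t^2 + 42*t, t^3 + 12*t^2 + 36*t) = t^2 + 6*t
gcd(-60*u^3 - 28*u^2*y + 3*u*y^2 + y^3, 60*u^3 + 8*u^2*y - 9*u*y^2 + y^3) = -10*u^2 - 3*u*y + y^2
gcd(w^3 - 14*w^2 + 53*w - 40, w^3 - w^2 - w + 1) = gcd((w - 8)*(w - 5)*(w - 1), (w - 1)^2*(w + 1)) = w - 1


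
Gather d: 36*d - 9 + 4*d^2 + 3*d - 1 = 4*d^2 + 39*d - 10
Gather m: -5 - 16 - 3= -24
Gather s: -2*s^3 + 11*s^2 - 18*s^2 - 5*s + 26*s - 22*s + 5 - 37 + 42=-2*s^3 - 7*s^2 - s + 10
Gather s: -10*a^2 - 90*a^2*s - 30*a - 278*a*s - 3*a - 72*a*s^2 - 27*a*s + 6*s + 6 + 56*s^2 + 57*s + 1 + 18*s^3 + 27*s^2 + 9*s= -10*a^2 - 33*a + 18*s^3 + s^2*(83 - 72*a) + s*(-90*a^2 - 305*a + 72) + 7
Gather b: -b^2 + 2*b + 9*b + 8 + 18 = -b^2 + 11*b + 26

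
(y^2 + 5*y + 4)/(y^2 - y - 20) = (y + 1)/(y - 5)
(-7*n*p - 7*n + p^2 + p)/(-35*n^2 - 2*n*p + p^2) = (p + 1)/(5*n + p)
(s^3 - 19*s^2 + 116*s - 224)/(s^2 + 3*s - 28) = (s^2 - 15*s + 56)/(s + 7)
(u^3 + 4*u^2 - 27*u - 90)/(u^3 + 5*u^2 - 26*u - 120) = (u + 3)/(u + 4)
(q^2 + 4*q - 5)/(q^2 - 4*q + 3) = (q + 5)/(q - 3)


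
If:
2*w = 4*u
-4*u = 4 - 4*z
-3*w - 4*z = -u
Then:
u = -4/9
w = -8/9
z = 5/9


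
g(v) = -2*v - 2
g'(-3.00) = -2.00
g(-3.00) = 4.00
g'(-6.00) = -2.00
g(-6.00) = 10.00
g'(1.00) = -2.00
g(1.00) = -4.00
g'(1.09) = -2.00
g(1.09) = -4.18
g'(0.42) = -2.00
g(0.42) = -2.84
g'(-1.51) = -2.00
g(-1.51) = 1.02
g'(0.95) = -2.00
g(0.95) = -3.90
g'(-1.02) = -2.00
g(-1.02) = 0.04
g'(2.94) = -2.00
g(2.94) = -7.88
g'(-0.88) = -2.00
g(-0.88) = -0.24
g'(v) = -2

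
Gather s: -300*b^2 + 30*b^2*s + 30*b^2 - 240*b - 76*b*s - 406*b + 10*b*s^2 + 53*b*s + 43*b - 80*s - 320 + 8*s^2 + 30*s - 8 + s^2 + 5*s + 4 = -270*b^2 - 603*b + s^2*(10*b + 9) + s*(30*b^2 - 23*b - 45) - 324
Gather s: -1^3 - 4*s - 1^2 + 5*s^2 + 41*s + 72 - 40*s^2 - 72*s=-35*s^2 - 35*s + 70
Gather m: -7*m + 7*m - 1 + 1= 0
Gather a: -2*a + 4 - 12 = -2*a - 8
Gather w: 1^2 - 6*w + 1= 2 - 6*w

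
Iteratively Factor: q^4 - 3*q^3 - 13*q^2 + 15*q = (q - 5)*(q^3 + 2*q^2 - 3*q) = (q - 5)*(q + 3)*(q^2 - q) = (q - 5)*(q - 1)*(q + 3)*(q)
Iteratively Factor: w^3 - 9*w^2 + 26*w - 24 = (w - 2)*(w^2 - 7*w + 12) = (w - 3)*(w - 2)*(w - 4)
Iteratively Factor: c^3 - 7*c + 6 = (c + 3)*(c^2 - 3*c + 2) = (c - 1)*(c + 3)*(c - 2)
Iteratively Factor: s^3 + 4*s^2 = (s + 4)*(s^2) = s*(s + 4)*(s)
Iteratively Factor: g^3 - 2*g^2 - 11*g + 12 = (g - 1)*(g^2 - g - 12) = (g - 1)*(g + 3)*(g - 4)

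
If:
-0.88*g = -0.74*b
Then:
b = 1.18918918918919*g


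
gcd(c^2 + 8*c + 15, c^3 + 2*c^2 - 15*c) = c + 5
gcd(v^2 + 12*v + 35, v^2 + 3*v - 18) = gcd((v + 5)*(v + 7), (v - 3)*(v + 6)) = 1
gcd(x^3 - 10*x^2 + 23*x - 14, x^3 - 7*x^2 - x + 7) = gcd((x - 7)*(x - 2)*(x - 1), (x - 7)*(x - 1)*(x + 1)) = x^2 - 8*x + 7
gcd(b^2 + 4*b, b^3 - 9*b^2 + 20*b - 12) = 1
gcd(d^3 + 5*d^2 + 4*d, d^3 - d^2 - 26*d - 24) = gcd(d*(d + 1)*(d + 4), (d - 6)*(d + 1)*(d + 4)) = d^2 + 5*d + 4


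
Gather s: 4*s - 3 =4*s - 3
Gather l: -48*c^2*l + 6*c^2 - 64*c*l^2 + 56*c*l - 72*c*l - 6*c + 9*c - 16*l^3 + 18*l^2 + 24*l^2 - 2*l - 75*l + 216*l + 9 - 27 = 6*c^2 + 3*c - 16*l^3 + l^2*(42 - 64*c) + l*(-48*c^2 - 16*c + 139) - 18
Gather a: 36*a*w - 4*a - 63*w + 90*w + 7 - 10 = a*(36*w - 4) + 27*w - 3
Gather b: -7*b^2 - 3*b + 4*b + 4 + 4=-7*b^2 + b + 8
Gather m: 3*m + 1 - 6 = 3*m - 5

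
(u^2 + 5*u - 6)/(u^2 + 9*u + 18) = (u - 1)/(u + 3)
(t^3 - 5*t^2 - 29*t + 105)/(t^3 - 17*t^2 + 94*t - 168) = (t^2 + 2*t - 15)/(t^2 - 10*t + 24)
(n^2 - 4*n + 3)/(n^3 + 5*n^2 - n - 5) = (n - 3)/(n^2 + 6*n + 5)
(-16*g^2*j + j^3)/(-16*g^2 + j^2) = j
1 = 1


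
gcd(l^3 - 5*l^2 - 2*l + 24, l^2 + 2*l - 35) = 1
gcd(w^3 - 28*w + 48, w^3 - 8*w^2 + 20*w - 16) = w^2 - 6*w + 8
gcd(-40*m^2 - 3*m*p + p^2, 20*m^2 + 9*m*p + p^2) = 5*m + p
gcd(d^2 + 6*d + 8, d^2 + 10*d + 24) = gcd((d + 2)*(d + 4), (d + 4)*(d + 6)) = d + 4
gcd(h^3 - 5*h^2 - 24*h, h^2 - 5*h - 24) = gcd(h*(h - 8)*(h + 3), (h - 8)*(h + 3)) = h^2 - 5*h - 24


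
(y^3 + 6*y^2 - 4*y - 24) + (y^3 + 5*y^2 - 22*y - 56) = 2*y^3 + 11*y^2 - 26*y - 80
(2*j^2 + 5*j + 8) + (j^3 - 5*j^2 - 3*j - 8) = j^3 - 3*j^2 + 2*j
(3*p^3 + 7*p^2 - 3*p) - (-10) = 3*p^3 + 7*p^2 - 3*p + 10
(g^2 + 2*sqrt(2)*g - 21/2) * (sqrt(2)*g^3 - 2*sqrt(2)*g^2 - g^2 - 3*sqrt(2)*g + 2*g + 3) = sqrt(2)*g^5 - 2*sqrt(2)*g^4 + 3*g^4 - 31*sqrt(2)*g^3/2 - 6*g^3 + 3*g^2/2 + 25*sqrt(2)*g^2 - 21*g + 75*sqrt(2)*g/2 - 63/2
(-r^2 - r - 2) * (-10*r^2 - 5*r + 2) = 10*r^4 + 15*r^3 + 23*r^2 + 8*r - 4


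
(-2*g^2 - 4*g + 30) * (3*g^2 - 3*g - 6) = -6*g^4 - 6*g^3 + 114*g^2 - 66*g - 180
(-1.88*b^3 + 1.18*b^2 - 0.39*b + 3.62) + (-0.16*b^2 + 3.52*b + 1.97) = -1.88*b^3 + 1.02*b^2 + 3.13*b + 5.59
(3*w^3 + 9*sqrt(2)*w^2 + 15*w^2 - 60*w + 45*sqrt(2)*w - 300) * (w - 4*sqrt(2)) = 3*w^4 - 3*sqrt(2)*w^3 + 15*w^3 - 132*w^2 - 15*sqrt(2)*w^2 - 660*w + 240*sqrt(2)*w + 1200*sqrt(2)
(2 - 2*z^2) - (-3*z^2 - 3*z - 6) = z^2 + 3*z + 8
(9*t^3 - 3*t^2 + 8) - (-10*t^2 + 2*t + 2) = 9*t^3 + 7*t^2 - 2*t + 6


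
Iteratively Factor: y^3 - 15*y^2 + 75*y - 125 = (y - 5)*(y^2 - 10*y + 25) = (y - 5)^2*(y - 5)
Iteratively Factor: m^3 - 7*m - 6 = (m + 1)*(m^2 - m - 6) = (m + 1)*(m + 2)*(m - 3)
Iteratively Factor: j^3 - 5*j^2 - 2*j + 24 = (j - 3)*(j^2 - 2*j - 8) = (j - 3)*(j + 2)*(j - 4)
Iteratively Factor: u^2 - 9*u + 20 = (u - 5)*(u - 4)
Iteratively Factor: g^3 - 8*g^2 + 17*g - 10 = (g - 1)*(g^2 - 7*g + 10) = (g - 2)*(g - 1)*(g - 5)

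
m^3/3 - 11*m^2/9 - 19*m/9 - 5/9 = (m/3 + 1/3)*(m - 5)*(m + 1/3)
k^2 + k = k*(k + 1)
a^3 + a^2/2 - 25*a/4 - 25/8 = (a - 5/2)*(a + 1/2)*(a + 5/2)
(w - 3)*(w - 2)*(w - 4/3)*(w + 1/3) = w^4 - 6*w^3 + 95*w^2/9 - 34*w/9 - 8/3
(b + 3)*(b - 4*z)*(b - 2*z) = b^3 - 6*b^2*z + 3*b^2 + 8*b*z^2 - 18*b*z + 24*z^2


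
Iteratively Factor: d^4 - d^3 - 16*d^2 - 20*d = (d + 2)*(d^3 - 3*d^2 - 10*d) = (d + 2)^2*(d^2 - 5*d) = d*(d + 2)^2*(d - 5)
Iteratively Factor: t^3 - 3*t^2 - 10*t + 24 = (t - 2)*(t^2 - t - 12) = (t - 2)*(t + 3)*(t - 4)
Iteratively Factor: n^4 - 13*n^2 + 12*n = (n - 1)*(n^3 + n^2 - 12*n) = n*(n - 1)*(n^2 + n - 12) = n*(n - 1)*(n + 4)*(n - 3)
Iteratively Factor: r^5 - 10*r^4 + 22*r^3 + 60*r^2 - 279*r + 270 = (r - 3)*(r^4 - 7*r^3 + r^2 + 63*r - 90) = (r - 3)^2*(r^3 - 4*r^2 - 11*r + 30) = (r - 3)^2*(r - 2)*(r^2 - 2*r - 15) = (r - 5)*(r - 3)^2*(r - 2)*(r + 3)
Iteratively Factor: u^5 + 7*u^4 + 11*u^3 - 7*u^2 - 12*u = (u + 4)*(u^4 + 3*u^3 - u^2 - 3*u) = (u + 1)*(u + 4)*(u^3 + 2*u^2 - 3*u) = u*(u + 1)*(u + 4)*(u^2 + 2*u - 3) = u*(u + 1)*(u + 3)*(u + 4)*(u - 1)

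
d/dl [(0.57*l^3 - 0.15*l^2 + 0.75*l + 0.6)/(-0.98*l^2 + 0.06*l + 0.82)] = (-0.5586*l^4 + 0.0684*l^3 + 2.1282*l^2 + 0.93*l + 0.579)/(0.9604*l^4 - 0.1176*l^3 - 1.6036*l^2 + 0.0984*l + 0.6724)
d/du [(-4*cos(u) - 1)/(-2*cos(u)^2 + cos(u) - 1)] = (-8*sin(u)^2 + 4*cos(u) + 3)*sin(u)/(-cos(u) + cos(2*u) + 2)^2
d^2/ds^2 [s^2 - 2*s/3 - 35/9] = 2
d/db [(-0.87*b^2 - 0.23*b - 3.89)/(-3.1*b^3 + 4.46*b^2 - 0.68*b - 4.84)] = (-2.697*b^4 - 1.426*b^3 - 34.5596*b^2 + 43.1204*b - 1.532)/(9.61*b^6 - 27.652*b^5 + 24.1076*b^4 + 23.9424*b^3 - 42.7104*b^2 + 6.5824*b + 23.4256)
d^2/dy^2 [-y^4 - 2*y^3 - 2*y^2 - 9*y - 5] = -12*y^2 - 12*y - 4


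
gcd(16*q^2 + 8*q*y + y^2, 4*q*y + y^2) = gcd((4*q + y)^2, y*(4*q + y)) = 4*q + y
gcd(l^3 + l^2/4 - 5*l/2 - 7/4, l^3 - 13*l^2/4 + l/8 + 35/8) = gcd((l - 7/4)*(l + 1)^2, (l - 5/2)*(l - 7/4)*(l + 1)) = l^2 - 3*l/4 - 7/4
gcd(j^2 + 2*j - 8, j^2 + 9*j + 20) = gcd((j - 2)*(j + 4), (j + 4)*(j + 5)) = j + 4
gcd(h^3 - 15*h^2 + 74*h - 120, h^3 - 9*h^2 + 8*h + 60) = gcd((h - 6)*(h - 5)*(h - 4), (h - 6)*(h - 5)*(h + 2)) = h^2 - 11*h + 30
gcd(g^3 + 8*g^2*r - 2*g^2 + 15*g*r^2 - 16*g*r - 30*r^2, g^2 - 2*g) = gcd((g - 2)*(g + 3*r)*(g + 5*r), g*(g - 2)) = g - 2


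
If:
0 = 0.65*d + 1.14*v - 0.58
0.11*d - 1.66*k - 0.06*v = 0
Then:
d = 0.892307692307692 - 1.75384615384615*v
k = 0.0591288229842447 - 0.152363299351251*v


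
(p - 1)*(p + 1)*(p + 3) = p^3 + 3*p^2 - p - 3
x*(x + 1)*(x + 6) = x^3 + 7*x^2 + 6*x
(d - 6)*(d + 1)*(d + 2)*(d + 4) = d^4 + d^3 - 28*d^2 - 76*d - 48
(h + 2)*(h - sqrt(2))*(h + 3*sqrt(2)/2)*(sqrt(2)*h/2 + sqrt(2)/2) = sqrt(2)*h^4/2 + h^3/2 + 3*sqrt(2)*h^3/2 - sqrt(2)*h^2/2 + 3*h^2/2 - 9*sqrt(2)*h/2 + h - 3*sqrt(2)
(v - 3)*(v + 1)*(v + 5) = v^3 + 3*v^2 - 13*v - 15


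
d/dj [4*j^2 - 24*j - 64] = 8*j - 24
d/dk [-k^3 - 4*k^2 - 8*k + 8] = -3*k^2 - 8*k - 8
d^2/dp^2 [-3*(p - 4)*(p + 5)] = -6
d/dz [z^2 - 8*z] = 2*z - 8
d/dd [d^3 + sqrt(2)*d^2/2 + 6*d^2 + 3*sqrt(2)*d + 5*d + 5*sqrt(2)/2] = 3*d^2 + sqrt(2)*d + 12*d + 3*sqrt(2) + 5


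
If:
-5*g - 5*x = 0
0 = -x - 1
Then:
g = 1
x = -1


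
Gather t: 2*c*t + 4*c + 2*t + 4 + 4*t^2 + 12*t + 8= 4*c + 4*t^2 + t*(2*c + 14) + 12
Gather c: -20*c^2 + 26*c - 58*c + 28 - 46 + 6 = -20*c^2 - 32*c - 12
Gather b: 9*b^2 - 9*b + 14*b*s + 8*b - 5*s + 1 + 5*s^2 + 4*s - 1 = 9*b^2 + b*(14*s - 1) + 5*s^2 - s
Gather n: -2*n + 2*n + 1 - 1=0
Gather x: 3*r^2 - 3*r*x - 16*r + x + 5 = 3*r^2 - 16*r + x*(1 - 3*r) + 5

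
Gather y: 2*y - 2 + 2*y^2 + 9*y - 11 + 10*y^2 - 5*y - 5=12*y^2 + 6*y - 18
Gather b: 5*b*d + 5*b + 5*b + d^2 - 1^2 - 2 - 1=b*(5*d + 10) + d^2 - 4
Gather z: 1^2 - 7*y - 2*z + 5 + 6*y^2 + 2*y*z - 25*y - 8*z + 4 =6*y^2 - 32*y + z*(2*y - 10) + 10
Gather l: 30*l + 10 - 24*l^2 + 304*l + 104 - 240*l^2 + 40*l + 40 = -264*l^2 + 374*l + 154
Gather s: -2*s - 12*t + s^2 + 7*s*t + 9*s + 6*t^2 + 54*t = s^2 + s*(7*t + 7) + 6*t^2 + 42*t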